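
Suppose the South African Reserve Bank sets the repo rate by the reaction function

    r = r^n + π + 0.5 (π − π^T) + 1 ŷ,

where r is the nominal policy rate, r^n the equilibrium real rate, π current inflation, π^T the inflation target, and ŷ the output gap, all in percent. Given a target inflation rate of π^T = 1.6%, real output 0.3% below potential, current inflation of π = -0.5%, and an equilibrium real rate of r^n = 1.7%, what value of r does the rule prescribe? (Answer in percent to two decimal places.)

Output 0.3% below potential → ŷ = -0.3.
r = 1.7 + (-0.5) + 0.5 × (-0.5 − 1.6) + 1 × (-0.3)
   = 1.7 − 0.5 − 1.05 − 0.3 = -0.15

-0.15%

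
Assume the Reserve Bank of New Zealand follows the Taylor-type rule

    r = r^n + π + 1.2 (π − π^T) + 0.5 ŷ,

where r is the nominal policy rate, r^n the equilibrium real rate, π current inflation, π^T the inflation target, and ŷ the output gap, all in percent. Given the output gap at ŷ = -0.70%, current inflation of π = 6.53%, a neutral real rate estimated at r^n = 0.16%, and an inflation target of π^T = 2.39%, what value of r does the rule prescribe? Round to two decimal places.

r = 0.16 + 6.53 + 1.2 × (6.53 − 2.39) + 0.5 × (-0.70)
   = 0.16 + 6.53 + 4.968 − 0.35 = 11.31

11.31%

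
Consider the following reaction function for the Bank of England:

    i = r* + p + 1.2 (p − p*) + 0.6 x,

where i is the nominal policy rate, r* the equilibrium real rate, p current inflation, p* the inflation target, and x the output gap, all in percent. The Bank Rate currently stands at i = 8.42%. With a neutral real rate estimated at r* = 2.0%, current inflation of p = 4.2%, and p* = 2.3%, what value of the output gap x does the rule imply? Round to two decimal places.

-0.10%

0.6 x = 8.42 − 2.0 − 4.2 − 1.2 × (4.2 − 2.3) = -0.06
x = -0.06 / 0.6 = -0.10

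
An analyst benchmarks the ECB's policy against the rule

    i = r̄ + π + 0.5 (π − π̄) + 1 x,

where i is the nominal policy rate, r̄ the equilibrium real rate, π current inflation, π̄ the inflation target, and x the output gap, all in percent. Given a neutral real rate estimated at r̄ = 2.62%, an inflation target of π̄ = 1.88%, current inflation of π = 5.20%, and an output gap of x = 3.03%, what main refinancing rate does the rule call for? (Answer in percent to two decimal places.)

i = 2.62 + 5.20 + 0.5 × (5.20 − 1.88) + 1 × 3.03
   = 2.62 + 5.2 + 1.66 + 3.03 = 12.51

12.51%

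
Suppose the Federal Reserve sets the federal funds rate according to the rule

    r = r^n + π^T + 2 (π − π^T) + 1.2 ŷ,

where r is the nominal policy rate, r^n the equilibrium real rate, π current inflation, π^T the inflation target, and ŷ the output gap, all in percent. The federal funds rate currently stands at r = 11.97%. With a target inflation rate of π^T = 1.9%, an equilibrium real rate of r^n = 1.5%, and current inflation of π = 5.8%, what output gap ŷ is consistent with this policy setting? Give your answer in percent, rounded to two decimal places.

1.2 ŷ = 11.97 − 1.5 − 1.9 − 2 × (5.8 − 1.9) = 0.77
ŷ = 0.77 / 1.2 = 0.64

0.64%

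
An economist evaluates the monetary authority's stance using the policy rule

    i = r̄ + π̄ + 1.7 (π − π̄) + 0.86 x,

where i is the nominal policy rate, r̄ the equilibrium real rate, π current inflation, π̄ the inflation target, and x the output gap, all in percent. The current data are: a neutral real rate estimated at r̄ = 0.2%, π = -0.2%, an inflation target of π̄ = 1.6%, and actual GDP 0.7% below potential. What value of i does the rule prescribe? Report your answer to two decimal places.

Output 0.7% below potential → x = -0.7.
i = 0.2 + 1.6 + 1.7 × (-0.2 − 1.6) + 0.86 × (-0.7)
   = 0.2 + 1.6 − 3.06 − 0.602 = -1.86

-1.86%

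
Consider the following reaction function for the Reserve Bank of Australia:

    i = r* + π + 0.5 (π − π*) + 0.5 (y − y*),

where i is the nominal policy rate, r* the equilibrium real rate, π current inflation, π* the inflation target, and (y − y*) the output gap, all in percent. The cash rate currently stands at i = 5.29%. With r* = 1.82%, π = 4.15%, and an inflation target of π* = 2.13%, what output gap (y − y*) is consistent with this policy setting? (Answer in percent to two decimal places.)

0.5 (y − y*) = 5.29 − 1.82 − 4.15 − 0.5 × (4.15 − 2.13) = -1.69
(y − y*) = -1.69 / 0.5 = -3.38

-3.38%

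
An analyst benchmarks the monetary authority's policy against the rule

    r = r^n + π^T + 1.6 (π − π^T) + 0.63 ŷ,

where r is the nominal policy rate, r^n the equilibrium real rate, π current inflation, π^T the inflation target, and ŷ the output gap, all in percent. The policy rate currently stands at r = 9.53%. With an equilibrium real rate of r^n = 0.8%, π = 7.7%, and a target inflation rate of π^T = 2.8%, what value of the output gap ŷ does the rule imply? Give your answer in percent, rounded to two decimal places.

-3.03%

0.63 ŷ = 9.53 − 0.8 − 2.8 − 1.6 × (7.7 − 2.8) = -1.91
ŷ = -1.91 / 0.63 = -3.03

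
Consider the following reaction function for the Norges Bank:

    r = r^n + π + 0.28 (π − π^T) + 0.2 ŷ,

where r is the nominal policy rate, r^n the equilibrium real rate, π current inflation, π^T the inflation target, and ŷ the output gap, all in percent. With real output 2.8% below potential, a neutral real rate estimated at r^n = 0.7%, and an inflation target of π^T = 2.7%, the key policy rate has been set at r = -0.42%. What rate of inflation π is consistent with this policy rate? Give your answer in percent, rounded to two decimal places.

0.15%

Output 2.8% below potential → ŷ = -2.8.
Collecting π: r = r^n + (1 + 0.28) π − 0.28 π^T + 0.2 ŷ
1.28 π = -0.42 − 0.7 + 0.28 × 2.7 − 0.2 × (-2.8) = 0.196
π = 0.196 / 1.28 = 0.15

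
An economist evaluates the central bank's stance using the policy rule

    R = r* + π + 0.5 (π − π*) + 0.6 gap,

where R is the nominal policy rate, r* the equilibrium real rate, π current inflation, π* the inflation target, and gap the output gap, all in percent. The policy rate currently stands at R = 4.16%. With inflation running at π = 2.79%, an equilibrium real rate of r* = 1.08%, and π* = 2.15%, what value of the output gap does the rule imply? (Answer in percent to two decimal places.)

-0.05%

0.6 gap = 4.16 − 1.08 − 2.79 − 0.5 × (2.79 − 2.15) = -0.03
gap = -0.03 / 0.6 = -0.05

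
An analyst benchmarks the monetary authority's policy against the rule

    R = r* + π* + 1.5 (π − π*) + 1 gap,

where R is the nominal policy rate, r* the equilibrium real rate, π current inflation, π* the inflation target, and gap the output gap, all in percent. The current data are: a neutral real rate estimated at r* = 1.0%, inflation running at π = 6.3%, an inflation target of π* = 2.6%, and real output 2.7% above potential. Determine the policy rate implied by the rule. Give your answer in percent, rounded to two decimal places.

11.85%

Output 2.7% above potential → gap = 2.7.
R = 1.0 + 2.6 + 1.5 × (6.3 − 2.6) + 1 × 2.7
   = 1.0 + 2.6 + 5.55 + 2.7 = 11.85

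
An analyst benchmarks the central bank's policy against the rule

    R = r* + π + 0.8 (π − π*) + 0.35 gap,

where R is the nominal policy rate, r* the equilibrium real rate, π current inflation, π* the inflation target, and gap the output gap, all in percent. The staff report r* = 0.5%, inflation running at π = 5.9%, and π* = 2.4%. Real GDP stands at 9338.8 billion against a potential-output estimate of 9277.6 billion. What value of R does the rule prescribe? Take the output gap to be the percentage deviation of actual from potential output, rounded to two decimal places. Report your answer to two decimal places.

9.43%

Output gap = 100 × (9338.8 − 9277.6) / 9277.6 = 0.66%.
R = 0.50 + 5.90 + 0.8 × (5.90 − 2.40) + 0.35 × 0.66
   = 0.50 + 5.9 + 2.8 + 0.231 = 9.43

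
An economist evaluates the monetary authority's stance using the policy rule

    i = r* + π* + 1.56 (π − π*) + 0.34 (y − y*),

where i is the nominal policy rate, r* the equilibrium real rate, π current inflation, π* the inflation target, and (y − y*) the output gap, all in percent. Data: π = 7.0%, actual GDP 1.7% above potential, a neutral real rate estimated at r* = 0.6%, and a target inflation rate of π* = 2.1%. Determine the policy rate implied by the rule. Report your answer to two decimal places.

10.92%

Output 1.7% above potential → (y − y*) = 1.7.
i = 0.6 + 2.1 + 1.56 × (7.0 − 2.1) + 0.34 × 1.7
   = 0.6 + 2.1 + 7.644 + 0.578 = 10.92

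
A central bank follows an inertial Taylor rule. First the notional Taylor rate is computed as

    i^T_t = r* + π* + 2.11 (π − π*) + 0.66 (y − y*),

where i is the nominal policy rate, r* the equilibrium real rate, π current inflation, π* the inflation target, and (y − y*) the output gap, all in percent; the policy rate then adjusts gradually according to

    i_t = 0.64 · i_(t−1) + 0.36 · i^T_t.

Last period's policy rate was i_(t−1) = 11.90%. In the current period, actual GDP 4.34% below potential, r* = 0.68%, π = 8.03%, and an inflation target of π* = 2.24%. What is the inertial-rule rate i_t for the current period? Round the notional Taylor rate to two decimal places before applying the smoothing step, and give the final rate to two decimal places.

Output 4.34% below potential → (y − y*) = -4.34.
i^T_t = 0.68 + 2.24 + 2.11 × (8.03 − 2.24) + 0.66 × (-4.34)
   = 0.68 + 2.24 + 12.2169 − 2.8644 = 12.27
i_t = 0.64 × 11.90 + 0.36 × 12.27 = 7.616 + 4.4172 = 12.03

12.03%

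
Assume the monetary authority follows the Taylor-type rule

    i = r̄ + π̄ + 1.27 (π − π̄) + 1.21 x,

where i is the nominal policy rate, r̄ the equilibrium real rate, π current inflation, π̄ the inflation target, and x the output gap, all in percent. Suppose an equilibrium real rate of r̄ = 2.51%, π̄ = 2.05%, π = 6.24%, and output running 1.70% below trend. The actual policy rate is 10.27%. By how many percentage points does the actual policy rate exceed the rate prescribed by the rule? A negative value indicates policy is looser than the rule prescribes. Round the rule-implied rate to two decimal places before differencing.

2.45 pp

Output 1.70% below potential → x = -1.70.
i = 2.51 + 2.05 + 1.27 × (6.24 − 2.05) + 1.21 × (-1.70)
   = 2.51 + 2.05 + 5.3213 − 2.057 = 7.82
Deviation = 10.27 − 7.82 = 2.45 pp.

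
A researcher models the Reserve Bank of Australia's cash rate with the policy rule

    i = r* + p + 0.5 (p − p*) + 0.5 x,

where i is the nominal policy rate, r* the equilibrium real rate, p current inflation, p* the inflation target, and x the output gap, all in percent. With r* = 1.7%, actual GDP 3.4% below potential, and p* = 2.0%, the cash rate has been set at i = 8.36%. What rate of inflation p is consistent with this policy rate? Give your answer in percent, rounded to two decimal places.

Output 3.4% below potential → x = -3.4.
Collecting p: i = r* + (1 + 0.5) p − 0.5 p* + 0.5 x
1.5 p = 8.36 − 1.7 + 0.5 × 2.0 − 0.5 × (-3.4) = 9.36
p = 9.36 / 1.5 = 6.24

6.24%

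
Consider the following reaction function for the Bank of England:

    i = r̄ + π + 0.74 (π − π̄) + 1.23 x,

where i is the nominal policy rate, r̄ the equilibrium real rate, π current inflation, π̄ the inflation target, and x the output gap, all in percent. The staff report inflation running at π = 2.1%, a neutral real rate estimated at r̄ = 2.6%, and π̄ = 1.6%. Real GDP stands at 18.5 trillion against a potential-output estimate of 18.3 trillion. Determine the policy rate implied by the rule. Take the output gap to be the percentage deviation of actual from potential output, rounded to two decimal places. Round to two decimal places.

Output gap = 100 × (18.5 − 18.3) / 18.3 = 1.09%.
i = 2.60 + 2.10 + 0.74 × (2.10 − 1.60) + 1.23 × 1.09
   = 2.60 + 2.1 + 0.37 + 1.3407 = 6.41

6.41%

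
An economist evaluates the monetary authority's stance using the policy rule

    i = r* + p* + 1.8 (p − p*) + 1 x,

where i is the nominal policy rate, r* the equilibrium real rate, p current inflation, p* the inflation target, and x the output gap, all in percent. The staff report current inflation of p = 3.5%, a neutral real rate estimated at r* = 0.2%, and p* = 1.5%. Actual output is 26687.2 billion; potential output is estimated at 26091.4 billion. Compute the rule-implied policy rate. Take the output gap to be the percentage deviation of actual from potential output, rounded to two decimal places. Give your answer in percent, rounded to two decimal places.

7.58%

Output gap = 100 × (26687.2 − 26091.4) / 26091.4 = 2.28%.
i = 0.20 + 1.50 + 1.8 × (3.50 − 1.50) + 1 × 2.28
   = 0.20 + 1.5 + 3.6 + 2.28 = 7.58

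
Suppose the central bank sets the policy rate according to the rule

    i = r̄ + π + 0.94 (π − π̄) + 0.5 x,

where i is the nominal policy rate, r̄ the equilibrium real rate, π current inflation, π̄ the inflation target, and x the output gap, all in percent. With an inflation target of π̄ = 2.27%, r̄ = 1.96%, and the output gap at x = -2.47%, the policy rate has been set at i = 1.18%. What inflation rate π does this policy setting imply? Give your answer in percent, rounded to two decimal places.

Collecting π: i = r̄ + (1 + 0.94) π − 0.94 π̄ + 0.5 x
1.94 π = 1.18 − 1.96 + 0.94 × 2.27 − 0.5 × (-2.47) = 2.5888
π = 2.5888 / 1.94 = 1.33

1.33%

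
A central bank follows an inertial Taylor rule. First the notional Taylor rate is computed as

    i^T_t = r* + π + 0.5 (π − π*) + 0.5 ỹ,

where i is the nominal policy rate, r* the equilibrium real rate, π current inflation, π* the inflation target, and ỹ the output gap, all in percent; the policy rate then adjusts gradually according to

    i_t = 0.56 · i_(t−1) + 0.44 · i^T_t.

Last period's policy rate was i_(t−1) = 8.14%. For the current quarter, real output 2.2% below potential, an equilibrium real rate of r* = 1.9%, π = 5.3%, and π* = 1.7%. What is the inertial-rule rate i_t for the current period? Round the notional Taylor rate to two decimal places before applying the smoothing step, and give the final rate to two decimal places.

8.03%

Output 2.2% below potential → ỹ = -2.2.
i^T_t = 1.9 + 5.3 + 0.5 × (5.3 − 1.7) + 0.5 × (-2.2)
   = 1.9 + 5.3 + 1.8 − 1.1 = 7.90
i_t = 0.56 × 8.14 + 0.44 × 7.90 = 4.5584 + 3.476 = 8.03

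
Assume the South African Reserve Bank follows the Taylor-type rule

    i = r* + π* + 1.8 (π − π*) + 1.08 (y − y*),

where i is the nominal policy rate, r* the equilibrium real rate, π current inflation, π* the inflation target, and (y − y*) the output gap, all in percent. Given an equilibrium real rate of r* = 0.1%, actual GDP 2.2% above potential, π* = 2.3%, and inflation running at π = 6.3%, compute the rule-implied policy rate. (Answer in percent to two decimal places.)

Output 2.2% above potential → (y − y*) = 2.2.
i = 0.1 + 2.3 + 1.8 × (6.3 − 2.3) + 1.08 × 2.2
   = 0.1 + 2.3 + 7.2 + 2.376 = 11.98

11.98%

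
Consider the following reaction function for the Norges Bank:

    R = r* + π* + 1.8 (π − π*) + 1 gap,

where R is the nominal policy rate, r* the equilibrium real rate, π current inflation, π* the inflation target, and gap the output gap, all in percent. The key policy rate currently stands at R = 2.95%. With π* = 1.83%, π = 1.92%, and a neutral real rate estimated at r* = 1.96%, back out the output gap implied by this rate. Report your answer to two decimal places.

-1.00%

1 gap = 2.95 − 1.96 − 1.83 − 1.8 × (1.92 − 1.83) = -1.002
gap = -1.002 / 1 = -1.00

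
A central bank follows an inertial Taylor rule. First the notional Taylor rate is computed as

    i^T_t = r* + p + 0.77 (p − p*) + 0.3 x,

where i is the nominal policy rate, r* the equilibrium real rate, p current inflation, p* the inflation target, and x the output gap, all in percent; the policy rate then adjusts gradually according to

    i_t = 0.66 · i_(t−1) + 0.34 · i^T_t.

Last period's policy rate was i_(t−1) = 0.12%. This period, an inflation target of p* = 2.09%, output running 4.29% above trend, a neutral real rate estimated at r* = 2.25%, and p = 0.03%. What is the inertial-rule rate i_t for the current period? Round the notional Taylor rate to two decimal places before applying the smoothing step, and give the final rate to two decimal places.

Output 4.29% above potential → x = 4.29.
i^T_t = 2.25 + 0.03 + 0.77 × (0.03 − 2.09) + 0.3 × 4.29
   = 2.25 + 0.03 − 1.5862 + 1.287 = 1.98
i_t = 0.66 × 0.12 + 0.34 × 1.98 = 0.0792 + 0.6732 = 0.75

0.75%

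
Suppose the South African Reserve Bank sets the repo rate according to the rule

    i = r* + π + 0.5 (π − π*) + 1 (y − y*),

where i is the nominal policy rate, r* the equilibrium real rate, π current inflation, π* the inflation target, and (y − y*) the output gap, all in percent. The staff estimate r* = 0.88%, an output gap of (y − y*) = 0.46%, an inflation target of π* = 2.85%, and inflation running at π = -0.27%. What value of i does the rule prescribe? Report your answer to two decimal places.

-0.49%

i = 0.88 + (-0.27) + 0.5 × (-0.27 − 2.85) + 1 × 0.46
   = 0.88 − 0.27 − 1.56 + 0.46 = -0.49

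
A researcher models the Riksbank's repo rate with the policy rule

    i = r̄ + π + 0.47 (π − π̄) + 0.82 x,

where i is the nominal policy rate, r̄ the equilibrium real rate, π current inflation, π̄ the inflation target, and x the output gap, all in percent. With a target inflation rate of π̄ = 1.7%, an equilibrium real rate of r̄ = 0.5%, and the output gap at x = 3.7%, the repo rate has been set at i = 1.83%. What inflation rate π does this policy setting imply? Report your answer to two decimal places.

Collecting π: i = r̄ + (1 + 0.47) π − 0.47 π̄ + 0.82 x
1.47 π = 1.83 − 0.5 + 0.47 × 1.7 − 0.82 × 3.7 = -0.905
π = -0.905 / 1.47 = -0.62

-0.62%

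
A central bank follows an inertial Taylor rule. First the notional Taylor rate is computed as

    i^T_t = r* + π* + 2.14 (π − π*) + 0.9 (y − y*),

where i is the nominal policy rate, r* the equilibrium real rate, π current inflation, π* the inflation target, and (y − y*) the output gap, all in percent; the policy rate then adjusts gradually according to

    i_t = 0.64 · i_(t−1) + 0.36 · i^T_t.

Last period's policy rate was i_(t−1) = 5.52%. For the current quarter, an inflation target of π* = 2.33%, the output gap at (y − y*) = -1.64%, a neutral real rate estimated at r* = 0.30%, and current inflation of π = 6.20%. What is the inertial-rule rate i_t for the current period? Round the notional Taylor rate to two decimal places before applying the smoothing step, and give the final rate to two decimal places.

i^T_t = 0.30 + 2.33 + 2.14 × (6.20 − 2.33) + 0.9 × (-1.64)
   = 0.30 + 2.33 + 8.2818 − 1.476 = 9.44
i_t = 0.64 × 5.52 + 0.36 × 9.44 = 3.5328 + 3.3984 = 6.93

6.93%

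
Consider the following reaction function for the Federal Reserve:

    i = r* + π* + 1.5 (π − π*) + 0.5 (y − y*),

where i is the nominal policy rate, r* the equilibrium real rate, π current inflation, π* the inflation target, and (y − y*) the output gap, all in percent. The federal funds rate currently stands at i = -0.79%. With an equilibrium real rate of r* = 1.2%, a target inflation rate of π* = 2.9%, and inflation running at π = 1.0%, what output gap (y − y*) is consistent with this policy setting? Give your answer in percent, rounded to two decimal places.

0.5 (y − y*) = -0.79 − 1.2 − 2.9 − 1.5 × (1.0 − 2.9) = -2.04
(y − y*) = -2.04 / 0.5 = -4.08

-4.08%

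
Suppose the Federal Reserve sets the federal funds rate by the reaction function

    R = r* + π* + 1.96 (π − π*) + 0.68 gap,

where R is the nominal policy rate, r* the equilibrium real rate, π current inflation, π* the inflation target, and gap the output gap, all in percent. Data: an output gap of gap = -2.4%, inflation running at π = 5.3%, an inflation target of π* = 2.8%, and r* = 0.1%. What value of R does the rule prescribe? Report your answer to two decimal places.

R = 0.1 + 2.8 + 1.96 × (5.3 − 2.8) + 0.68 × (-2.4)
   = 0.1 + 2.8 + 4.9 − 1.632 = 6.17

6.17%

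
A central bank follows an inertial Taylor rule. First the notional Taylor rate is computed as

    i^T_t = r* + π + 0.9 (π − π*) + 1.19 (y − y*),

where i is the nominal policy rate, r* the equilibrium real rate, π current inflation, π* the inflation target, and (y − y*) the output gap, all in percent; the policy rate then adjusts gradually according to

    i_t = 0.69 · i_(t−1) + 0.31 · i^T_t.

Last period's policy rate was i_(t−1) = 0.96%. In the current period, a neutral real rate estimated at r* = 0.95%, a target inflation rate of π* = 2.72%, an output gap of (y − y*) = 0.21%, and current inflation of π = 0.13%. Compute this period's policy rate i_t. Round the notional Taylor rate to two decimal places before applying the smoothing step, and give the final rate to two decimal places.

0.35%

i^T_t = 0.95 + 0.13 + 0.9 × (0.13 − 2.72) + 1.19 × 0.21
   = 0.95 + 0.13 − 2.331 + 0.2499 = -1.00
i_t = 0.69 × 0.96 + 0.31 × (-1.00) = 0.6624 − 0.31 = 0.35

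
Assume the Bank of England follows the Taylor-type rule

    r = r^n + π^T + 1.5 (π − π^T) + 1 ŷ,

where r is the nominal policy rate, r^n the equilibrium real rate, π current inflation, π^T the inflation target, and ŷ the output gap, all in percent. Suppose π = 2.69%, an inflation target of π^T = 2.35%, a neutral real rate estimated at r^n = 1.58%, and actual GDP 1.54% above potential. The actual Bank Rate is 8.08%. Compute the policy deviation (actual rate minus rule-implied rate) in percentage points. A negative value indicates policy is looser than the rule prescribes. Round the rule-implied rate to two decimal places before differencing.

2.10 pp

Output 1.54% above potential → ŷ = 1.54.
r = 1.58 + 2.35 + 1.5 × (2.69 − 2.35) + 1 × 1.54
   = 1.58 + 2.35 + 0.51 + 1.54 = 5.98
Deviation = 8.08 − 5.98 = 2.10 pp.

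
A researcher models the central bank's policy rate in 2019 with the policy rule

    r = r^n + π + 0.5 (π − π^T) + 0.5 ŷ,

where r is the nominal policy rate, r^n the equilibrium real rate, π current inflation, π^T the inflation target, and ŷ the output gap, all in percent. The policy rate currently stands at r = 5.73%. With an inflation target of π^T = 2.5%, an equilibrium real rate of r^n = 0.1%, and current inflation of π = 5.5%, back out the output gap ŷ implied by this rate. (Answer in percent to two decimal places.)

0.5 ŷ = 5.73 − 0.1 − 5.5 − 0.5 × (5.5 − 2.5) = -1.37
ŷ = -1.37 / 0.5 = -2.74

-2.74%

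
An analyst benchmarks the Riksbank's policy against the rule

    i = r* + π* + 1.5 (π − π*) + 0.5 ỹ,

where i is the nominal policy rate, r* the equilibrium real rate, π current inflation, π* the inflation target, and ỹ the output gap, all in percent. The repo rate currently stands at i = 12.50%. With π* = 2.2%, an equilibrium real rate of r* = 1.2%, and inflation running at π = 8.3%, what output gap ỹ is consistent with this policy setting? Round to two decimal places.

0.5 ỹ = 12.50 − 1.2 − 2.2 − 1.5 × (8.3 − 2.2) = -0.05
ỹ = -0.05 / 0.5 = -0.10

-0.10%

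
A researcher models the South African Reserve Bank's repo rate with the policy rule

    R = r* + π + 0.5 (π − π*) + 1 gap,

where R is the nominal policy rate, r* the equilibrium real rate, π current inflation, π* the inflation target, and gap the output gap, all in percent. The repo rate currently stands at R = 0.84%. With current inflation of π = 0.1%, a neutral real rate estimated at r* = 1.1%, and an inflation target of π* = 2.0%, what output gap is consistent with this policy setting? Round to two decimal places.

0.59%

1 gap = 0.84 − 1.1 − 0.1 − 0.5 × (0.1 − 2.0) = 0.59
gap = 0.59 / 1 = 0.59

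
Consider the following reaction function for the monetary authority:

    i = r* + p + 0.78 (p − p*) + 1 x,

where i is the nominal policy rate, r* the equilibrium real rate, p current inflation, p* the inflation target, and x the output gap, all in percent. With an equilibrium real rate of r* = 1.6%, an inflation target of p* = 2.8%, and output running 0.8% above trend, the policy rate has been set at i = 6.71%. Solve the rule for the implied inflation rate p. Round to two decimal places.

Output 0.8% above potential → x = 0.8.
Collecting p: i = r* + (1 + 0.78) p − 0.78 p* + 1 x
1.78 p = 6.71 − 1.6 + 0.78 × 2.8 − 1 × 0.8 = 6.494
p = 6.494 / 1.78 = 3.65

3.65%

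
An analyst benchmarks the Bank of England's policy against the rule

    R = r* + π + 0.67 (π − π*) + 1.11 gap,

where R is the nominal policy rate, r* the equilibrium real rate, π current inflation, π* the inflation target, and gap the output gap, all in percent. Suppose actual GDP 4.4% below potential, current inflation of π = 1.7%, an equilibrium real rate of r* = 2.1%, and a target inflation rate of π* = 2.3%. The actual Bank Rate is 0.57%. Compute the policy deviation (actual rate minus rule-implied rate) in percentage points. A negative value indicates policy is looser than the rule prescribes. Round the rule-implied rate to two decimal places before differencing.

Output 4.4% below potential → gap = -4.4.
R = 2.1 + 1.7 + 0.67 × (1.7 − 2.3) + 1.11 × (-4.4)
   = 2.1 + 1.7 − 0.402 − 4.884 = -1.49
Deviation = 0.57 − (-1.49) = 2.06 pp.

2.06 pp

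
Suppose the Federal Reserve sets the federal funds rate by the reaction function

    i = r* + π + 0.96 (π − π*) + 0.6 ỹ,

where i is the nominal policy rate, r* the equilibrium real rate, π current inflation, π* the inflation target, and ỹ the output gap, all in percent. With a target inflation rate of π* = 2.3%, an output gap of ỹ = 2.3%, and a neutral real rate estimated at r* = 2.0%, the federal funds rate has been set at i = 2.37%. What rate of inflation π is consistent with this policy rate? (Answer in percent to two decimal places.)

0.61%

Collecting π: i = r* + (1 + 0.96) π − 0.96 π* + 0.6 ỹ
1.96 π = 2.37 − 2.0 + 0.96 × 2.3 − 0.6 × 2.3 = 1.198
π = 1.198 / 1.96 = 0.61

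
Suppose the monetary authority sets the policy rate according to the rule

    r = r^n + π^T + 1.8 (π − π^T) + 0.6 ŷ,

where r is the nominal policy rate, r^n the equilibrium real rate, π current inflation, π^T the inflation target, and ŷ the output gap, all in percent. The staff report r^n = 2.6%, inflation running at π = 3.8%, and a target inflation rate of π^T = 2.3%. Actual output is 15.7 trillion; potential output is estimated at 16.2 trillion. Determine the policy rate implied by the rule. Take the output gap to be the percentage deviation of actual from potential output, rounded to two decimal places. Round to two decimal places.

Output gap = 100 × (15.7 − 16.2) / 16.2 = -3.09%.
r = 2.60 + 2.30 + 1.8 × (3.80 − 2.30) + 0.6 × (-3.09)
   = 2.60 + 2.3 + 2.7 − 1.854 = 5.75

5.75%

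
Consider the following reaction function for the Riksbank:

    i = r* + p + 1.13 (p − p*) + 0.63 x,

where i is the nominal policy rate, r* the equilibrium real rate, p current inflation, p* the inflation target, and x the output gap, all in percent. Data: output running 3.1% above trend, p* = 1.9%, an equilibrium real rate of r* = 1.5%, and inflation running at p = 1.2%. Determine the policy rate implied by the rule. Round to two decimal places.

Output 3.1% above potential → x = 3.1.
i = 1.5 + 1.2 + 1.13 × (1.2 − 1.9) + 0.63 × 3.1
   = 1.5 + 1.2 − 0.791 + 1.953 = 3.86

3.86%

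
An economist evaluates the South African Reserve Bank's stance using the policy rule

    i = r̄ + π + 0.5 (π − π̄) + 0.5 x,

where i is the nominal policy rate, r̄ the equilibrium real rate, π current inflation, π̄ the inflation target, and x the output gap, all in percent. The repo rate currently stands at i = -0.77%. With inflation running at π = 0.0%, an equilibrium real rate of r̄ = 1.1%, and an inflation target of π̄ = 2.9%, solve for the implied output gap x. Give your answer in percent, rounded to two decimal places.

0.5 x = -0.77 − 1.1 − 0.0 − 0.5 × (0.0 − 2.9) = -0.42
x = -0.42 / 0.5 = -0.84

-0.84%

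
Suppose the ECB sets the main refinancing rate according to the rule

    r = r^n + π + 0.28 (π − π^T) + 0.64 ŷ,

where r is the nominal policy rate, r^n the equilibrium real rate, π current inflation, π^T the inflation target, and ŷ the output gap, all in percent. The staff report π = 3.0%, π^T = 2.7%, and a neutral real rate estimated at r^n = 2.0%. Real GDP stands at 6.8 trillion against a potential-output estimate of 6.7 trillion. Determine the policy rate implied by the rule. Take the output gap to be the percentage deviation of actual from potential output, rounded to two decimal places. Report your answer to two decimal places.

Output gap = 100 × (6.8 − 6.7) / 6.7 = 1.49%.
r = 2.00 + 3.00 + 0.28 × (3.00 − 2.70) + 0.64 × 1.49
   = 2.00 + 3 + 0.084 + 0.9536 = 6.04

6.04%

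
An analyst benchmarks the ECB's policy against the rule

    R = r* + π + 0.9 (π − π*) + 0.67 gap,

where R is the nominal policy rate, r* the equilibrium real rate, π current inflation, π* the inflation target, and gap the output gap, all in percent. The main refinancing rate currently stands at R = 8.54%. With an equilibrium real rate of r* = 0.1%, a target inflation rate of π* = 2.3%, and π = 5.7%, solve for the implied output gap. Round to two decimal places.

0.67 gap = 8.54 − 0.1 − 5.7 − 0.9 × (5.7 − 2.3) = -0.32
gap = -0.32 / 0.67 = -0.48

-0.48%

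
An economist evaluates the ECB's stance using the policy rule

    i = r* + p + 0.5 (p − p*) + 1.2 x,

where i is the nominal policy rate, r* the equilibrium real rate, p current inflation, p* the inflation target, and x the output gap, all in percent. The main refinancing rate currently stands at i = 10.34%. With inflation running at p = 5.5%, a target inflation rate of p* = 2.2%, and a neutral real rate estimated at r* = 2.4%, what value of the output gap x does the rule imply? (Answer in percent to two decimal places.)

0.66%

1.2 x = 10.34 − 2.4 − 5.5 − 0.5 × (5.5 − 2.2) = 0.79
x = 0.79 / 1.2 = 0.66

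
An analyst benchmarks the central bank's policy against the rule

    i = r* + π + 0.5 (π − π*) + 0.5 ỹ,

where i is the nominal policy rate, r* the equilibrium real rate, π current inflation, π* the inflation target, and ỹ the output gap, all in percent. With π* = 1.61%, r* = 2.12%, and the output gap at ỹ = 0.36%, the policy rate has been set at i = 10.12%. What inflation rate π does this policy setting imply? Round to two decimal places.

5.75%

Collecting π: i = r* + (1 + 0.5) π − 0.5 π* + 0.5 ỹ
1.5 π = 10.12 − 2.12 + 0.5 × 1.61 − 0.5 × 0.36 = 8.625
π = 8.625 / 1.5 = 5.75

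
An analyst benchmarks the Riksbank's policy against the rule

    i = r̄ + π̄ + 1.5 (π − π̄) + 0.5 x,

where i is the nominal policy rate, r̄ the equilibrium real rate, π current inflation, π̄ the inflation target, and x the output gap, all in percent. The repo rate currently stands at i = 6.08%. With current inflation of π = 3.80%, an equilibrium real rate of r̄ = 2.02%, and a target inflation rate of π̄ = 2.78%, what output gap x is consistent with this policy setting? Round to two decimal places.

-0.50%

0.5 x = 6.08 − 2.02 − 2.78 − 1.5 × (3.80 − 2.78) = -0.25
x = -0.25 / 0.5 = -0.50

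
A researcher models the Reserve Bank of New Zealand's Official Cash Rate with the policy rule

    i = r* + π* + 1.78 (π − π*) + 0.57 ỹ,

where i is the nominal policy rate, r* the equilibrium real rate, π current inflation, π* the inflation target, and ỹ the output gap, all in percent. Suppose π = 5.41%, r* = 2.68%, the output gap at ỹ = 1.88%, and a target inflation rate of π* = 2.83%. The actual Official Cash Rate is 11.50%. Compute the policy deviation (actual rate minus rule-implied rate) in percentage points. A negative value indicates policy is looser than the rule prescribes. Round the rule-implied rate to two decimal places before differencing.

i = 2.68 + 2.83 + 1.78 × (5.41 − 2.83) + 0.57 × 1.88
   = 2.68 + 2.83 + 4.5924 + 1.0716 = 11.17
Deviation = 11.50 − 11.17 = 0.33 pp.

0.33 pp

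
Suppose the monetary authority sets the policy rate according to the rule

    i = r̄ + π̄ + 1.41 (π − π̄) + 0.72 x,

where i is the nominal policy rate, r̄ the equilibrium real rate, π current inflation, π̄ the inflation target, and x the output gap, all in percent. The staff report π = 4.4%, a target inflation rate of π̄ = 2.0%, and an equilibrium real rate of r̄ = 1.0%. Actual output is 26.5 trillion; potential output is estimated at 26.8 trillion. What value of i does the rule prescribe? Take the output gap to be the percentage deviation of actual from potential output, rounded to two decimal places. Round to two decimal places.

5.58%

Output gap = 100 × (26.5 − 26.8) / 26.8 = -1.12%.
i = 1.00 + 2.00 + 1.41 × (4.40 − 2.00) + 0.72 × (-1.12)
   = 1.00 + 2 + 3.384 − 0.8064 = 5.58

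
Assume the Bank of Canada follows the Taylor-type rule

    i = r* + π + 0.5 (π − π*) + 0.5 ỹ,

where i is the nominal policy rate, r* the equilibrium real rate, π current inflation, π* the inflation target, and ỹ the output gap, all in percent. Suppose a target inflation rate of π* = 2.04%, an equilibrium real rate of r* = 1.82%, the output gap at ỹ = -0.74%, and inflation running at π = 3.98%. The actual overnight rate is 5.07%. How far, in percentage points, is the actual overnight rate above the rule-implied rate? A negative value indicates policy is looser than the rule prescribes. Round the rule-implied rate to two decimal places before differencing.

i = 1.82 + 3.98 + 0.5 × (3.98 − 2.04) + 0.5 × (-0.74)
   = 1.82 + 3.98 + 0.97 − 0.37 = 6.40
Deviation = 5.07 − 6.40 = -1.33 pp.

-1.33 pp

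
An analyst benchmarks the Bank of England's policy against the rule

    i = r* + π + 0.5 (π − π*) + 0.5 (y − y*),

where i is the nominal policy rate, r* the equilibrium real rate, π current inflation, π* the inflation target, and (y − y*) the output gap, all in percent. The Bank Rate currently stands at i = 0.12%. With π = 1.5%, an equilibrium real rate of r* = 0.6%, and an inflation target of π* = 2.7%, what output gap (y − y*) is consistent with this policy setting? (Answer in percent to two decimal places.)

-2.76%

0.5 (y − y*) = 0.12 − 0.6 − 1.5 − 0.5 × (1.5 − 2.7) = -1.38
(y − y*) = -1.38 / 0.5 = -2.76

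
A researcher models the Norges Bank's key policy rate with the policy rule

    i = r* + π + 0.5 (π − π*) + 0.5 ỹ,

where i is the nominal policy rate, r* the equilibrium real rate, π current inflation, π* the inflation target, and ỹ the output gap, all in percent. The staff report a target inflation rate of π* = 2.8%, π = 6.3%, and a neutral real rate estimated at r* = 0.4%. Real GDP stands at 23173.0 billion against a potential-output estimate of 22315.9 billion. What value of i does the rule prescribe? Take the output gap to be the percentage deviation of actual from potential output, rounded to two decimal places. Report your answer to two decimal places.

10.37%

Output gap = 100 × (23173.0 − 22315.9) / 22315.9 = 3.84%.
i = 0.40 + 6.30 + 0.5 × (6.30 − 2.80) + 0.5 × 3.84
   = 0.40 + 6.3 + 1.75 + 1.92 = 10.37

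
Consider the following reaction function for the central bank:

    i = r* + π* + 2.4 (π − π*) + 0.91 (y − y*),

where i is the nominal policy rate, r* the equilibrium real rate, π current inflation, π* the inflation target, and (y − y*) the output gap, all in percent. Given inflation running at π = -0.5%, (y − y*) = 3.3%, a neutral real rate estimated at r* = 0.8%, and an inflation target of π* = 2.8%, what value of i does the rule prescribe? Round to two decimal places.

i = 0.8 + 2.8 + 2.4 × (-0.5 − 2.8) + 0.91 × 3.3
   = 0.8 + 2.8 − 7.92 + 3.003 = -1.32

-1.32%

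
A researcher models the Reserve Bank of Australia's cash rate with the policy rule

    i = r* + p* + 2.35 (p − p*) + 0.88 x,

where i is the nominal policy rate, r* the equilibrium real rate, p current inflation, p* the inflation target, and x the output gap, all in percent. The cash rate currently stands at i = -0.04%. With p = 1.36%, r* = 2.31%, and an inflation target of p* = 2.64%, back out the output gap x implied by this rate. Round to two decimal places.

-2.25%

0.88 x = -0.04 − 2.31 − 2.64 − 2.35 × (1.36 − 2.64) = -1.982
x = -1.982 / 0.88 = -2.25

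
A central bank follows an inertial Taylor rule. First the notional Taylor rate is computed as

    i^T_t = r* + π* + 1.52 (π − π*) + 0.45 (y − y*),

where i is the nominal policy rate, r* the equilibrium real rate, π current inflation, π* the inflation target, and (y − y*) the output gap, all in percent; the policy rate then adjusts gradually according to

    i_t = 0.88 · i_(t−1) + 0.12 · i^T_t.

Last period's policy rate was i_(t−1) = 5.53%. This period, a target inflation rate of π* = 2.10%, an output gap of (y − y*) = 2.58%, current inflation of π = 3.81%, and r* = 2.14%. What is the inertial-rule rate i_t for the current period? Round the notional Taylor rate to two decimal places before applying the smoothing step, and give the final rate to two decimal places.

5.83%

i^T_t = 2.14 + 2.10 + 1.52 × (3.81 − 2.10) + 0.45 × 2.58
   = 2.14 + 2.1 + 2.5992 + 1.161 = 8.00
i_t = 0.88 × 5.53 + 0.12 × 8.00 = 4.8664 + 0.96 = 5.83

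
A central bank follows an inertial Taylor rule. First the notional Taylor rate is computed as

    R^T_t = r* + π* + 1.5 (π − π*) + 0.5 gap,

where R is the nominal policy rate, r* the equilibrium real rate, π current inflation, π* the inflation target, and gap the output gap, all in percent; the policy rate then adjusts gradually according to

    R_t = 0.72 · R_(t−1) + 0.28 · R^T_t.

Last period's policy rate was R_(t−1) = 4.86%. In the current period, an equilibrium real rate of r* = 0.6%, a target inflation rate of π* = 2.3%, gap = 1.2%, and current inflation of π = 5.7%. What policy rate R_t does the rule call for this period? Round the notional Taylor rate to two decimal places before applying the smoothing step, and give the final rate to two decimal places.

5.91%

R^T_t = 0.6 + 2.3 + 1.5 × (5.7 − 2.3) + 0.5 × 1.2
   = 0.6 + 2.3 + 5.1 + 0.6 = 8.60
R_t = 0.72 × 4.86 + 0.28 × 8.60 = 3.4992 + 2.408 = 5.91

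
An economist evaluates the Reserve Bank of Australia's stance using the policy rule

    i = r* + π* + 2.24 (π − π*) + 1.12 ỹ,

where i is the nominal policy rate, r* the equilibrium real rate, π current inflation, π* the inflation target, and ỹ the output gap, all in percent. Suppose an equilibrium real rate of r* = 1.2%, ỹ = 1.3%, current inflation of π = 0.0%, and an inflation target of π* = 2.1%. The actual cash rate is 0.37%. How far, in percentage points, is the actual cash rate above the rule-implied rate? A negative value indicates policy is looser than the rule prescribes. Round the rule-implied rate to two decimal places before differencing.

i = 1.2 + 2.1 + 2.24 × (0.0 − 2.1) + 1.12 × 1.3
   = 1.2 + 2.1 − 4.704 + 1.456 = 0.05
Deviation = 0.37 − 0.05 = 0.32 pp.

0.32 pp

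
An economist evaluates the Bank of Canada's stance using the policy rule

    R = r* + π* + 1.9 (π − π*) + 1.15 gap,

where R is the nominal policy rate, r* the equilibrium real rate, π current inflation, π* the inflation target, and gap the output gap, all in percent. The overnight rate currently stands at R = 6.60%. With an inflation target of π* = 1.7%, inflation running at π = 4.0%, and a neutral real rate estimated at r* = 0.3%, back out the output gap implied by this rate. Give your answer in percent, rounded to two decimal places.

1.15 gap = 6.60 − 0.3 − 1.7 − 1.9 × (4.0 − 1.7) = 0.23
gap = 0.23 / 1.15 = 0.20

0.20%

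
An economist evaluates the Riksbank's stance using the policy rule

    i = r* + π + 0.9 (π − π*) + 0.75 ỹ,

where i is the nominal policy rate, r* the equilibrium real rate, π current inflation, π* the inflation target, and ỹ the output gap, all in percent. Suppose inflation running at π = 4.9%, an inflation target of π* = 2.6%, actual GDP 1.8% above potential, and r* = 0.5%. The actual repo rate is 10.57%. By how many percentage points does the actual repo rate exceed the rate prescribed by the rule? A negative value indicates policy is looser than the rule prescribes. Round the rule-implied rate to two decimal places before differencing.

Output 1.8% above potential → ỹ = 1.8.
i = 0.5 + 4.9 + 0.9 × (4.9 − 2.6) + 0.75 × 1.8
   = 0.5 + 4.9 + 2.07 + 1.35 = 8.82
Deviation = 10.57 − 8.82 = 1.75 pp.

1.75 pp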